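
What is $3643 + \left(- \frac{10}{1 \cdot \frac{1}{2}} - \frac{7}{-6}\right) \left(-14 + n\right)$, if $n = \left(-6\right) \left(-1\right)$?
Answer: $\frac{11381}{3} \approx 3793.7$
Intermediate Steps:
$n = 6$
$3643 + \left(- \frac{10}{1 \cdot \frac{1}{2}} - \frac{7}{-6}\right) \left(-14 + n\right) = 3643 + \left(- \frac{10}{1 \cdot \frac{1}{2}} - \frac{7}{-6}\right) \left(-14 + 6\right) = 3643 + \left(- \frac{10}{1 \cdot \frac{1}{2}} - - \frac{7}{6}\right) \left(-8\right) = 3643 + \left(- 10 \frac{1}{\frac{1}{2}} + \frac{7}{6}\right) \left(-8\right) = 3643 + \left(\left(-10\right) 2 + \frac{7}{6}\right) \left(-8\right) = 3643 + \left(-20 + \frac{7}{6}\right) \left(-8\right) = 3643 - - \frac{452}{3} = 3643 + \frac{452}{3} = \frac{11381}{3}$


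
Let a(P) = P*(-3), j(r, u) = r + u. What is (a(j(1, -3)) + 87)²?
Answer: 8649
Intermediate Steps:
a(P) = -3*P
(a(j(1, -3)) + 87)² = (-3*(1 - 3) + 87)² = (-3*(-2) + 87)² = (6 + 87)² = 93² = 8649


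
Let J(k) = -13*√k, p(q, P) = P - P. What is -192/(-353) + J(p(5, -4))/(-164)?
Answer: 192/353 ≈ 0.54391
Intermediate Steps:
p(q, P) = 0
-192/(-353) + J(p(5, -4))/(-164) = -192/(-353) - 13*√0/(-164) = -192*(-1/353) - 13*0*(-1/164) = 192/353 + 0*(-1/164) = 192/353 + 0 = 192/353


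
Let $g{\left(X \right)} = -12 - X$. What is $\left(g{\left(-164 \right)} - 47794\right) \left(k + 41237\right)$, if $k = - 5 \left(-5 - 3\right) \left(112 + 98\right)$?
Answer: $-2364805954$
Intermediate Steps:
$k = 8400$ ($k = \left(-5\right) \left(-8\right) 210 = 40 \cdot 210 = 8400$)
$\left(g{\left(-164 \right)} - 47794\right) \left(k + 41237\right) = \left(\left(-12 - -164\right) - 47794\right) \left(8400 + 41237\right) = \left(\left(-12 + 164\right) - 47794\right) 49637 = \left(152 - 47794\right) 49637 = \left(-47642\right) 49637 = -2364805954$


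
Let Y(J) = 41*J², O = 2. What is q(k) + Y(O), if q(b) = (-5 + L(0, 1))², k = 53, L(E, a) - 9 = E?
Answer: 180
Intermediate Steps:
L(E, a) = 9 + E
q(b) = 16 (q(b) = (-5 + (9 + 0))² = (-5 + 9)² = 4² = 16)
q(k) + Y(O) = 16 + 41*2² = 16 + 41*4 = 16 + 164 = 180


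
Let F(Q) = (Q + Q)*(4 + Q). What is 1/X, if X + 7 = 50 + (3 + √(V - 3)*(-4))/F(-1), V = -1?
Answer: 1530/65089 - 48*I/65089 ≈ 0.023506 - 0.00073745*I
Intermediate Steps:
F(Q) = 2*Q*(4 + Q) (F(Q) = (2*Q)*(4 + Q) = 2*Q*(4 + Q))
X = 85/2 + 4*I/3 (X = -7 + (50 + (3 + √(-1 - 3)*(-4))/((2*(-1)*(4 - 1)))) = -7 + (50 + (3 + √(-4)*(-4))/((2*(-1)*3))) = -7 + (50 + (3 + (2*I)*(-4))/(-6)) = -7 + (50 + (3 - 8*I)*(-⅙)) = -7 + (50 + (-½ + 4*I/3)) = -7 + (99/2 + 4*I/3) = 85/2 + 4*I/3 ≈ 42.5 + 1.3333*I)
1/X = 1/(85/2 + 4*I/3) = 36*(85/2 - 4*I/3)/65089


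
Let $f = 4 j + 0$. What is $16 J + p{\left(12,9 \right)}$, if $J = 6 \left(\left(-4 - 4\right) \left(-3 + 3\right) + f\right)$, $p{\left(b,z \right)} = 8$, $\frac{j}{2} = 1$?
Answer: $776$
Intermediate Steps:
$j = 2$ ($j = 2 \cdot 1 = 2$)
$f = 8$ ($f = 4 \cdot 2 + 0 = 8 + 0 = 8$)
$J = 48$ ($J = 6 \left(\left(-4 - 4\right) \left(-3 + 3\right) + 8\right) = 6 \left(\left(-8\right) 0 + 8\right) = 6 \left(0 + 8\right) = 6 \cdot 8 = 48$)
$16 J + p{\left(12,9 \right)} = 16 \cdot 48 + 8 = 768 + 8 = 776$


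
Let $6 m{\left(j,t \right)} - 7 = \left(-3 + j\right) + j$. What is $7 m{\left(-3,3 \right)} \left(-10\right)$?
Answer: $\frac{70}{3} \approx 23.333$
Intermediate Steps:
$m{\left(j,t \right)} = \frac{2}{3} + \frac{j}{3}$ ($m{\left(j,t \right)} = \frac{7}{6} + \frac{\left(-3 + j\right) + j}{6} = \frac{7}{6} + \frac{-3 + 2 j}{6} = \frac{7}{6} + \left(- \frac{1}{2} + \frac{j}{3}\right) = \frac{2}{3} + \frac{j}{3}$)
$7 m{\left(-3,3 \right)} \left(-10\right) = 7 \left(\frac{2}{3} + \frac{1}{3} \left(-3\right)\right) \left(-10\right) = 7 \left(\frac{2}{3} - 1\right) \left(-10\right) = 7 \left(- \frac{1}{3}\right) \left(-10\right) = \left(- \frac{7}{3}\right) \left(-10\right) = \frac{70}{3}$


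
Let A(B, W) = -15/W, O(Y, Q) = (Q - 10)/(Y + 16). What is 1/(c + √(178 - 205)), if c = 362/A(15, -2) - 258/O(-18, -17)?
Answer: 59040/1776019 - 6075*I*√3/1776019 ≈ 0.033243 - 0.0059246*I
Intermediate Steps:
O(Y, Q) = (-10 + Q)/(16 + Y)
c = 1312/45 (c = 362/((-15/(-2))) - 258*(16 - 18)/(-10 - 17) = 362/((-15*(-½))) - 258/(-27/(-2)) = 362/(15/2) - 258/((-½*(-27))) = 362*(2/15) - 258/27/2 = 724/15 - 258*2/27 = 724/15 - 172/9 = 1312/45 ≈ 29.156)
1/(c + √(178 - 205)) = 1/(1312/45 + √(178 - 205)) = 1/(1312/45 + √(-27)) = 1/(1312/45 + 3*I*√3)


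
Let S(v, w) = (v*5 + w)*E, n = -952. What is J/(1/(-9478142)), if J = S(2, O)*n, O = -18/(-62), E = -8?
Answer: -23027183901568/31 ≈ -7.4281e+11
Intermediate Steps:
O = 9/31 (O = -18*(-1/62) = 9/31 ≈ 0.29032)
S(v, w) = -40*v - 8*w (S(v, w) = (v*5 + w)*(-8) = (5*v + w)*(-8) = (w + 5*v)*(-8) = -40*v - 8*w)
J = 2429504/31 (J = (-40*2 - 8*9/31)*(-952) = (-80 - 72/31)*(-952) = -2552/31*(-952) = 2429504/31 ≈ 78371.)
J/(1/(-9478142)) = 2429504/(31*(1/(-9478142))) = 2429504/(31*(-1/9478142)) = (2429504/31)*(-9478142) = -23027183901568/31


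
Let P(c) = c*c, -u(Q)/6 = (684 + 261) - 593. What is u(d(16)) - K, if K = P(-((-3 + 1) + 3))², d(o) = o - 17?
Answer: -2113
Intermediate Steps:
d(o) = -17 + o
u(Q) = -2112 (u(Q) = -6*((684 + 261) - 593) = -6*(945 - 593) = -6*352 = -2112)
P(c) = c²
K = 1 (K = ((-((-3 + 1) + 3))²)² = ((-(-2 + 3))²)² = ((-1*1)²)² = ((-1)²)² = 1² = 1)
u(d(16)) - K = -2112 - 1*1 = -2112 - 1 = -2113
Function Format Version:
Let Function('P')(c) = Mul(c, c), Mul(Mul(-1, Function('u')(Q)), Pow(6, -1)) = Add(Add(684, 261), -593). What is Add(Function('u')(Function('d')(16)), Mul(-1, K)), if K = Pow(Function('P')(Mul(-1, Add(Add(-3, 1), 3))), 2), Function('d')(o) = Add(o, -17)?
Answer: -2113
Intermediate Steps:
Function('d')(o) = Add(-17, o)
Function('u')(Q) = -2112 (Function('u')(Q) = Mul(-6, Add(Add(684, 261), -593)) = Mul(-6, Add(945, -593)) = Mul(-6, 352) = -2112)
Function('P')(c) = Pow(c, 2)
K = 1 (K = Pow(Pow(Mul(-1, Add(Add(-3, 1), 3)), 2), 2) = Pow(Pow(Mul(-1, Add(-2, 3)), 2), 2) = Pow(Pow(Mul(-1, 1), 2), 2) = Pow(Pow(-1, 2), 2) = Pow(1, 2) = 1)
Add(Function('u')(Function('d')(16)), Mul(-1, K)) = Add(-2112, Mul(-1, 1)) = Add(-2112, -1) = -2113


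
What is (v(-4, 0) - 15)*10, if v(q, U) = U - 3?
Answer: -180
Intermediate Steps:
v(q, U) = -3 + U
(v(-4, 0) - 15)*10 = ((-3 + 0) - 15)*10 = (-3 - 15)*10 = -18*10 = -180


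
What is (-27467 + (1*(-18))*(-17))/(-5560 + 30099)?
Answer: -27161/24539 ≈ -1.1068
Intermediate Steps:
(-27467 + (1*(-18))*(-17))/(-5560 + 30099) = (-27467 - 18*(-17))/24539 = (-27467 + 306)*(1/24539) = -27161*1/24539 = -27161/24539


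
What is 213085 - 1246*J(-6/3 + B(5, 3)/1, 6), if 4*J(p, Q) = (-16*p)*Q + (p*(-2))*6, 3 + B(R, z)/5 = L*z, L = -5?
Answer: -2881979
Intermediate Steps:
B(R, z) = -15 - 25*z (B(R, z) = -15 + 5*(-5*z) = -15 - 25*z)
J(p, Q) = -3*p - 4*Q*p (J(p, Q) = ((-16*p)*Q + (p*(-2))*6)/4 = (-16*Q*p - 2*p*6)/4 = (-16*Q*p - 12*p)/4 = (-12*p - 16*Q*p)/4 = -3*p - 4*Q*p)
213085 - 1246*J(-6/3 + B(5, 3)/1, 6) = 213085 - 1246*(-(-6/3 + (-15 - 25*3)/1)*(3 + 4*6)) = 213085 - 1246*(-(-6*1/3 + (-15 - 75)*1)*(3 + 24)) = 213085 - 1246*(-1*(-2 - 90*1)*27) = 213085 - 1246*(-1*(-2 - 90)*27) = 213085 - 1246*(-1*(-92)*27) = 213085 - 1246*2484 = 213085 - 1*3095064 = 213085 - 3095064 = -2881979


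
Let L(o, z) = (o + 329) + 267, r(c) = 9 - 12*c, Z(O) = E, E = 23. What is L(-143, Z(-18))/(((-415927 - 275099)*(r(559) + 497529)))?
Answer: -151/113058763860 ≈ -1.3356e-9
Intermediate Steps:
Z(O) = 23
L(o, z) = 596 + o (L(o, z) = (329 + o) + 267 = 596 + o)
L(-143, Z(-18))/(((-415927 - 275099)*(r(559) + 497529))) = (596 - 143)/(((-415927 - 275099)*((9 - 12*559) + 497529))) = 453/((-691026*((9 - 6708) + 497529))) = 453/((-691026*(-6699 + 497529))) = 453/((-691026*490830)) = 453/(-339176291580) = 453*(-1/339176291580) = -151/113058763860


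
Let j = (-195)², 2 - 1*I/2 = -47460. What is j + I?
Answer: 132949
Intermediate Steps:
I = 94924 (I = 4 - 2*(-47460) = 4 + 94920 = 94924)
j = 38025
j + I = 38025 + 94924 = 132949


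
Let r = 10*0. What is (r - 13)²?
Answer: 169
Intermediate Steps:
r = 0
(r - 13)² = (0 - 13)² = (-13)² = 169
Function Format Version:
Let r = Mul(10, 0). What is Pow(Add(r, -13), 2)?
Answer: 169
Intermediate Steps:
r = 0
Pow(Add(r, -13), 2) = Pow(Add(0, -13), 2) = Pow(-13, 2) = 169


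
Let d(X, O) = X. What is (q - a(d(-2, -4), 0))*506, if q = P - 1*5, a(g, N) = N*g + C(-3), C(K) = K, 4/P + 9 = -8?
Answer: -19228/17 ≈ -1131.1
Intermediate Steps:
P = -4/17 (P = 4/(-9 - 8) = 4/(-17) = 4*(-1/17) = -4/17 ≈ -0.23529)
a(g, N) = -3 + N*g (a(g, N) = N*g - 3 = -3 + N*g)
q = -89/17 (q = -4/17 - 1*5 = -4/17 - 5 = -89/17 ≈ -5.2353)
(q - a(d(-2, -4), 0))*506 = (-89/17 - (-3 + 0*(-2)))*506 = (-89/17 - (-3 + 0))*506 = (-89/17 - 1*(-3))*506 = (-89/17 + 3)*506 = -38/17*506 = -19228/17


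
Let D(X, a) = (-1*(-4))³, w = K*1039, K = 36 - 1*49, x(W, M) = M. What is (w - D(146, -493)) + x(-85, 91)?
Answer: -13480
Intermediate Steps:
K = -13 (K = 36 - 49 = -13)
w = -13507 (w = -13*1039 = -13507)
D(X, a) = 64 (D(X, a) = 4³ = 64)
(w - D(146, -493)) + x(-85, 91) = (-13507 - 1*64) + 91 = (-13507 - 64) + 91 = -13571 + 91 = -13480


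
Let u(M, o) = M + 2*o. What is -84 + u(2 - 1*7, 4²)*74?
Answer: 1914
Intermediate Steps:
-84 + u(2 - 1*7, 4²)*74 = -84 + ((2 - 1*7) + 2*4²)*74 = -84 + ((2 - 7) + 2*16)*74 = -84 + (-5 + 32)*74 = -84 + 27*74 = -84 + 1998 = 1914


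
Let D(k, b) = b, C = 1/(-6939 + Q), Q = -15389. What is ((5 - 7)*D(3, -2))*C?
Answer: -1/5582 ≈ -0.00017915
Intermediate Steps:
C = -1/22328 (C = 1/(-6939 - 15389) = 1/(-22328) = -1/22328 ≈ -4.4787e-5)
((5 - 7)*D(3, -2))*C = ((5 - 7)*(-2))*(-1/22328) = -2*(-2)*(-1/22328) = 4*(-1/22328) = -1/5582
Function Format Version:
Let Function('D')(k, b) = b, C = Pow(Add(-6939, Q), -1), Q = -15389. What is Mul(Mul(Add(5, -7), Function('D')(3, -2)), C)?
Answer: Rational(-1, 5582) ≈ -0.00017915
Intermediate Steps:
C = Rational(-1, 22328) (C = Pow(Add(-6939, -15389), -1) = Pow(-22328, -1) = Rational(-1, 22328) ≈ -4.4787e-5)
Mul(Mul(Add(5, -7), Function('D')(3, -2)), C) = Mul(Mul(Add(5, -7), -2), Rational(-1, 22328)) = Mul(Mul(-2, -2), Rational(-1, 22328)) = Mul(4, Rational(-1, 22328)) = Rational(-1, 5582)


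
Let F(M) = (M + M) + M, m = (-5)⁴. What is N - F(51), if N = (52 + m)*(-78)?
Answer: -52959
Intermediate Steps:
m = 625
F(M) = 3*M (F(M) = 2*M + M = 3*M)
N = -52806 (N = (52 + 625)*(-78) = 677*(-78) = -52806)
N - F(51) = -52806 - 3*51 = -52806 - 1*153 = -52806 - 153 = -52959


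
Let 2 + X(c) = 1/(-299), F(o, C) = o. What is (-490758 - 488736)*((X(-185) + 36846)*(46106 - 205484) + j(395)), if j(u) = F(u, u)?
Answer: 1719760802061702990/299 ≈ 5.7517e+15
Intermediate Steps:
j(u) = u
X(c) = -599/299 (X(c) = -2 + 1/(-299) = -2 - 1/299 = -599/299)
(-490758 - 488736)*((X(-185) + 36846)*(46106 - 205484) + j(395)) = (-490758 - 488736)*((-599/299 + 36846)*(46106 - 205484) + 395) = -979494*((11016355/299)*(-159378) + 395) = -979494*(-1755764627190/299 + 395) = -979494*(-1755764509085/299) = 1719760802061702990/299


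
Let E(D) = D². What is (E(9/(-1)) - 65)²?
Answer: 256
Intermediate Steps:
(E(9/(-1)) - 65)² = ((9/(-1))² - 65)² = ((9*(-1))² - 65)² = ((-9)² - 65)² = (81 - 65)² = 16² = 256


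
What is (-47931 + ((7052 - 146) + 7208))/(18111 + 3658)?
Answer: -33817/21769 ≈ -1.5534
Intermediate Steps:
(-47931 + ((7052 - 146) + 7208))/(18111 + 3658) = (-47931 + (6906 + 7208))/21769 = (-47931 + 14114)*(1/21769) = -33817*1/21769 = -33817/21769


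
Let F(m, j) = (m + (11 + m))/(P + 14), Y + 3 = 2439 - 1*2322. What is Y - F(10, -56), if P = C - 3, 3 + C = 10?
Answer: 2021/18 ≈ 112.28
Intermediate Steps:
C = 7 (C = -3 + 10 = 7)
P = 4 (P = 7 - 3 = 4)
Y = 114 (Y = -3 + (2439 - 1*2322) = -3 + (2439 - 2322) = -3 + 117 = 114)
F(m, j) = 11/18 + m/9 (F(m, j) = (m + (11 + m))/(4 + 14) = (11 + 2*m)/18 = (11 + 2*m)*(1/18) = 11/18 + m/9)
Y - F(10, -56) = 114 - (11/18 + (1/9)*10) = 114 - (11/18 + 10/9) = 114 - 1*31/18 = 114 - 31/18 = 2021/18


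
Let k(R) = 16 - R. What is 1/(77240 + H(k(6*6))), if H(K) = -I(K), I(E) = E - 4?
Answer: 1/77264 ≈ 1.2943e-5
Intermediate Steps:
I(E) = -4 + E
H(K) = 4 - K (H(K) = -(-4 + K) = 4 - K)
1/(77240 + H(k(6*6))) = 1/(77240 + (4 - (16 - 6*6))) = 1/(77240 + (4 - (16 - 1*36))) = 1/(77240 + (4 - (16 - 36))) = 1/(77240 + (4 - 1*(-20))) = 1/(77240 + (4 + 20)) = 1/(77240 + 24) = 1/77264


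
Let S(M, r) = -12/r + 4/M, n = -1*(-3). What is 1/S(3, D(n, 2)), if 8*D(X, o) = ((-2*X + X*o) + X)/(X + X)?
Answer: -3/572 ≈ -0.0052448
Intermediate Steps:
n = 3
D(X, o) = (-X + X*o)/(16*X) (D(X, o) = (((-2*X + X*o) + X)/(X + X))/8 = ((-X + X*o)/((2*X)))/8 = ((-X + X*o)*(1/(2*X)))/8 = ((-X + X*o)/(2*X))/8 = (-X + X*o)/(16*X))
1/S(3, D(n, 2)) = 1/(-12/(-1/16 + (1/16)*2) + 4/3) = 1/(-12/(-1/16 + 1/8) + 4*(1/3)) = 1/(-12/1/16 + 4/3) = 1/(-12*16 + 4/3) = 1/(-192 + 4/3) = 1/(-572/3) = -3/572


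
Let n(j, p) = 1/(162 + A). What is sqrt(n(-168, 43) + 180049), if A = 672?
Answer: sqrt(125234163078)/834 ≈ 424.32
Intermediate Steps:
n(j, p) = 1/834 (n(j, p) = 1/(162 + 672) = 1/834)
sqrt(n(-168, 43) + 180049) = sqrt(1/834 + 180049) = sqrt(150160867/834) = sqrt(125234163078)/834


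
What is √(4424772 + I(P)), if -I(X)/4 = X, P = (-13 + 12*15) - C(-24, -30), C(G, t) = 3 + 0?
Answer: 2*√1106029 ≈ 2103.4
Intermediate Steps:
C(G, t) = 3
P = 164 (P = (-13 + 12*15) - 1*3 = (-13 + 180) - 3 = 167 - 3 = 164)
I(X) = -4*X
√(4424772 + I(P)) = √(4424772 - 4*164) = √(4424772 - 656) = √4424116 = 2*√1106029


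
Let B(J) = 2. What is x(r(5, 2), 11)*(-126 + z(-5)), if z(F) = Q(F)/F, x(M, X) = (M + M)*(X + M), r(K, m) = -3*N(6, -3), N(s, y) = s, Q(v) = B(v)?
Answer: -159264/5 ≈ -31853.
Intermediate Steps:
Q(v) = 2
r(K, m) = -18 (r(K, m) = -3*6 = -18)
x(M, X) = 2*M*(M + X) (x(M, X) = (2*M)*(M + X) = 2*M*(M + X))
z(F) = 2/F
x(r(5, 2), 11)*(-126 + z(-5)) = (2*(-18)*(-18 + 11))*(-126 + 2/(-5)) = (2*(-18)*(-7))*(-126 + 2*(-⅕)) = 252*(-126 - ⅖) = 252*(-632/5) = -159264/5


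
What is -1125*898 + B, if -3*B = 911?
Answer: -3031661/3 ≈ -1.0106e+6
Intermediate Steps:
B = -911/3 (B = -1/3*911 = -911/3 ≈ -303.67)
-1125*898 + B = -1125*898 - 911/3 = -1010250 - 911/3 = -3031661/3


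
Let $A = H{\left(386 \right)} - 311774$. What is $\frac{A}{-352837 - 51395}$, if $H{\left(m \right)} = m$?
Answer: $\frac{25949}{33686} \approx 0.77032$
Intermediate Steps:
$A = -311388$ ($A = 386 - 311774 = -311388$)
$\frac{A}{-352837 - 51395} = - \frac{311388}{-352837 - 51395} = - \frac{311388}{-404232} = \left(-311388\right) \left(- \frac{1}{404232}\right) = \frac{25949}{33686}$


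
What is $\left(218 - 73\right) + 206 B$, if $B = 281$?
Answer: $58031$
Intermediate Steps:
$\left(218 - 73\right) + 206 B = \left(218 - 73\right) + 206 \cdot 281 = \left(218 - 73\right) + 57886 = 145 + 57886 = 58031$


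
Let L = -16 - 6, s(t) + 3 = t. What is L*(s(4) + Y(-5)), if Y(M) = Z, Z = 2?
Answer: -66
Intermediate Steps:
s(t) = -3 + t
Y(M) = 2
L = -22
L*(s(4) + Y(-5)) = -22*((-3 + 4) + 2) = -22*(1 + 2) = -22*3 = -66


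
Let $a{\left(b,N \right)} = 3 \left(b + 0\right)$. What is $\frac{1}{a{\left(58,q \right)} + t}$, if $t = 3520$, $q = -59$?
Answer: $\frac{1}{3694} \approx 0.00027071$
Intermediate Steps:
$a{\left(b,N \right)} = 3 b$
$\frac{1}{a{\left(58,q \right)} + t} = \frac{1}{3 \cdot 58 + 3520} = \frac{1}{174 + 3520} = \frac{1}{3694}$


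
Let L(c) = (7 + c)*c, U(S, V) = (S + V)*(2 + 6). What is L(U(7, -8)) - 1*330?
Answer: -322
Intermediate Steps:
U(S, V) = 8*S + 8*V (U(S, V) = (S + V)*8 = 8*S + 8*V)
L(c) = c*(7 + c)
L(U(7, -8)) - 1*330 = (8*7 + 8*(-8))*(7 + (8*7 + 8*(-8))) - 1*330 = (56 - 64)*(7 + (56 - 64)) - 330 = -8*(7 - 8) - 330 = -8*(-1) - 330 = 8 - 330 = -322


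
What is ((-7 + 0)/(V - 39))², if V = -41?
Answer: 49/6400 ≈ 0.0076562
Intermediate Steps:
((-7 + 0)/(V - 39))² = ((-7 + 0)/(-41 - 39))² = (-7/(-80))² = (-7*(-1/80))² = (7/80)² = 49/6400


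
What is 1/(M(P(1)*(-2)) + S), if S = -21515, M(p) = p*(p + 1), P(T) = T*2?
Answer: -1/21503 ≈ -4.6505e-5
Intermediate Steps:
P(T) = 2*T
M(p) = p*(1 + p)
1/(M(P(1)*(-2)) + S) = 1/(((2*1)*(-2))*(1 + (2*1)*(-2)) - 21515) = 1/((2*(-2))*(1 + 2*(-2)) - 21515) = 1/(-4*(1 - 4) - 21515) = 1/(-4*(-3) - 21515) = 1/(12 - 21515) = 1/(-21503) = -1/21503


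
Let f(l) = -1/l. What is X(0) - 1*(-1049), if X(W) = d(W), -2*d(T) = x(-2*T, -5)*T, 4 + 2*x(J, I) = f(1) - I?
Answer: 1049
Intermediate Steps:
x(J, I) = -5/2 - I/2 (x(J, I) = -2 + (-1/1 - I)/2 = -2 + (-1*1 - I)/2 = -2 + (-1 - I)/2 = -2 + (-½ - I/2) = -5/2 - I/2)
d(T) = 0 (d(T) = -(-5/2 - ½*(-5))*T/2 = -(-5/2 + 5/2)*T/2 = -0*T = -½*0 = 0)
X(W) = 0
X(0) - 1*(-1049) = 0 - 1*(-1049) = 0 + 1049 = 1049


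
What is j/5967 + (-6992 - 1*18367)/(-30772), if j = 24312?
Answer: 299815339/61205508 ≈ 4.8985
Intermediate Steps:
j/5967 + (-6992 - 1*18367)/(-30772) = 24312/5967 + (-6992 - 1*18367)/(-30772) = 24312*(1/5967) + (-6992 - 18367)*(-1/30772) = 8104/1989 - 25359*(-1/30772) = 8104/1989 + 25359/30772 = 299815339/61205508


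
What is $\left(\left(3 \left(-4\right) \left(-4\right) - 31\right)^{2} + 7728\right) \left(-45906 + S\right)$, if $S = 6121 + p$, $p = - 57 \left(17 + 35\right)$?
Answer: $-342718733$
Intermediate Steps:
$p = -2964$ ($p = \left(-57\right) 52 = -2964$)
$S = 3157$ ($S = 6121 - 2964 = 3157$)
$\left(\left(3 \left(-4\right) \left(-4\right) - 31\right)^{2} + 7728\right) \left(-45906 + S\right) = \left(\left(3 \left(-4\right) \left(-4\right) - 31\right)^{2} + 7728\right) \left(-45906 + 3157\right) = \left(\left(\left(-12\right) \left(-4\right) - 31\right)^{2} + 7728\right) \left(-42749\right) = \left(\left(48 - 31\right)^{2} + 7728\right) \left(-42749\right) = \left(17^{2} + 7728\right) \left(-42749\right) = \left(289 + 7728\right) \left(-42749\right) = 8017 \left(-42749\right) = -342718733$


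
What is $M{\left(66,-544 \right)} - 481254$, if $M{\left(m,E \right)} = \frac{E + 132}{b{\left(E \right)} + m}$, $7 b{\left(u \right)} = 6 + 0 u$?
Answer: $- \frac{56307439}{117} \approx -4.8126 \cdot 10^{5}$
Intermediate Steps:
$b{\left(u \right)} = \frac{6}{7}$ ($b{\left(u \right)} = \frac{6 + 0 u}{7} = \frac{6 + 0}{7} = \frac{1}{7} \cdot 6 = \frac{6}{7}$)
$M{\left(m,E \right)} = \frac{132 + E}{\frac{6}{7} + m}$ ($M{\left(m,E \right)} = \frac{E + 132}{\frac{6}{7} + m} = \frac{132 + E}{\frac{6}{7} + m}$)
$M{\left(66,-544 \right)} - 481254 = \frac{7 \left(132 - 544\right)}{6 + 7 \cdot 66} - 481254 = 7 \frac{1}{6 + 462} \left(-412\right) - 481254 = 7 \cdot \frac{1}{468} \left(-412\right) - 481254 = - \frac{721}{117} - 481254 = - \frac{56307439}{117}$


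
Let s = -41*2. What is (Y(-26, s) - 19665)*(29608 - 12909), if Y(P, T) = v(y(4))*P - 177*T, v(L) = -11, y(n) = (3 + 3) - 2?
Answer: -81240635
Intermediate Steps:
s = -82
y(n) = 4 (y(n) = 6 - 2 = 4)
Y(P, T) = -177*T - 11*P (Y(P, T) = -11*P - 177*T = -177*T - 11*P)
(Y(-26, s) - 19665)*(29608 - 12909) = ((-177*(-82) - 11*(-26)) - 19665)*(29608 - 12909) = ((14514 + 286) - 19665)*16699 = (14800 - 19665)*16699 = -4865*16699 = -81240635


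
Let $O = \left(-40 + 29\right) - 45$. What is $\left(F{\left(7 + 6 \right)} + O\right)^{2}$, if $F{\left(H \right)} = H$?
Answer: $1849$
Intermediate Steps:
$O = -56$ ($O = -11 - 45 = -56$)
$\left(F{\left(7 + 6 \right)} + O\right)^{2} = \left(\left(7 + 6\right) - 56\right)^{2} = \left(13 - 56\right)^{2} = \left(-43\right)^{2} = 1849$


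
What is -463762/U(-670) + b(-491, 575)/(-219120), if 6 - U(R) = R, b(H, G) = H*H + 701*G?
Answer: -490648937/712140 ≈ -688.98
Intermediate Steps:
b(H, G) = H**2 + 701*G
U(R) = 6 - R
-463762/U(-670) + b(-491, 575)/(-219120) = -463762/(6 - 1*(-670)) + ((-491)**2 + 701*575)/(-219120) = -463762/(6 + 670) + (241081 + 403075)*(-1/219120) = -463762/676 + 644156*(-1/219120) = -463762*1/676 - 161039/54780 = -17837/26 - 161039/54780 = -490648937/712140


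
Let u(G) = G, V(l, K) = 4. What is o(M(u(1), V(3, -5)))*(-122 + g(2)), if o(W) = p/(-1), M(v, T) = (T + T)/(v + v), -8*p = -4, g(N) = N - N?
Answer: 61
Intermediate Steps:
g(N) = 0
p = 1/2 (p = -1/8*(-4) = 1/2 ≈ 0.50000)
M(v, T) = T/v (M(v, T) = (2*T)/((2*v)) = (2*T)*(1/(2*v)) = T/v)
o(W) = -1/2 (o(W) = (1/2)/(-1) = (1/2)*(-1) = -1/2)
o(M(u(1), V(3, -5)))*(-122 + g(2)) = -(-122 + 0)/2 = -1/2*(-122) = 61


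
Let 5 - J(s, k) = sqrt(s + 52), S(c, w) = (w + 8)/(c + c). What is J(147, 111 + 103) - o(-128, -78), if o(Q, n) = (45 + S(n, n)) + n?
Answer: 2929/78 - sqrt(199) ≈ 23.445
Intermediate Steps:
S(c, w) = (8 + w)/(2*c) (S(c, w) = (8 + w)/((2*c)) = (8 + w)*(1/(2*c)) = (8 + w)/(2*c))
o(Q, n) = 45 + n + (8 + n)/(2*n) (o(Q, n) = (45 + (8 + n)/(2*n)) + n = 45 + n + (8 + n)/(2*n))
J(s, k) = 5 - sqrt(52 + s) (J(s, k) = 5 - sqrt(s + 52) = 5 - sqrt(52 + s))
J(147, 111 + 103) - o(-128, -78) = (5 - sqrt(52 + 147)) - (91/2 - 78 + 4/(-78)) = (5 - sqrt(199)) - (91/2 - 78 + 4*(-1/78)) = (5 - sqrt(199)) - (91/2 - 78 - 2/39) = (5 - sqrt(199)) - 1*(-2539/78) = (5 - sqrt(199)) + 2539/78 = 2929/78 - sqrt(199)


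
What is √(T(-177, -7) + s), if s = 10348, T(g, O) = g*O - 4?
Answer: 9*√143 ≈ 107.62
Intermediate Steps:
T(g, O) = -4 + O*g (T(g, O) = O*g - 4 = -4 + O*g)
√(T(-177, -7) + s) = √((-4 - 7*(-177)) + 10348) = √((-4 + 1239) + 10348) = √(1235 + 10348) = √11583 = 9*√143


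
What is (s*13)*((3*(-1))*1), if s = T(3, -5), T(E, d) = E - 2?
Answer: -39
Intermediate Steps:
T(E, d) = -2 + E
s = 1 (s = -2 + 3 = 1)
(s*13)*((3*(-1))*1) = (1*13)*((3*(-1))*1) = 13*(-3*1) = 13*(-3) = -39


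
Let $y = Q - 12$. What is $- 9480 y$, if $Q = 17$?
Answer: $-47400$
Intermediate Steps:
$y = 5$ ($y = 17 - 12 = 5$)
$- 9480 y = \left(-9480\right) 5 = -47400$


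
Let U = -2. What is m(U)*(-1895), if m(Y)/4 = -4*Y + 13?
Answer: -159180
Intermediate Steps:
m(Y) = 52 - 16*Y (m(Y) = 4*(-4*Y + 13) = 4*(13 - 4*Y) = 52 - 16*Y)
m(U)*(-1895) = (52 - 16*(-2))*(-1895) = (52 + 32)*(-1895) = 84*(-1895) = -159180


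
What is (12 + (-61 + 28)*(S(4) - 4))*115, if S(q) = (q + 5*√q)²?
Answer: -727260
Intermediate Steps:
(12 + (-61 + 28)*(S(4) - 4))*115 = (12 + (-61 + 28)*((4 + 5*√4)² - 4))*115 = (12 - 33*((4 + 5*2)² - 4))*115 = (12 - 33*((4 + 10)² - 4))*115 = (12 - 33*(14² - 4))*115 = (12 - 33*(196 - 4))*115 = (12 - 33*192)*115 = (12 - 6336)*115 = -6324*115 = -727260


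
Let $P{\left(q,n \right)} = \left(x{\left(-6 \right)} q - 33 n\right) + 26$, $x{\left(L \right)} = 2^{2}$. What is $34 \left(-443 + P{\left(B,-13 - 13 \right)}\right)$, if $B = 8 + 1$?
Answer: $16218$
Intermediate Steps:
$x{\left(L \right)} = 4$
$B = 9$
$P{\left(q,n \right)} = 26 - 33 n + 4 q$ ($P{\left(q,n \right)} = \left(4 q - 33 n\right) + 26 = \left(- 33 n + 4 q\right) + 26 = 26 - 33 n + 4 q$)
$34 \left(-443 + P{\left(B,-13 - 13 \right)}\right) = 34 \left(-443 + \left(26 - 33 \left(-13 - 13\right) + 4 \cdot 9\right)\right) = 34 \left(-443 + \left(26 - -858 + 36\right)\right) = 34 \left(-443 + \left(26 + 858 + 36\right)\right) = 34 \left(-443 + 920\right) = 34 \cdot 477 = 16218$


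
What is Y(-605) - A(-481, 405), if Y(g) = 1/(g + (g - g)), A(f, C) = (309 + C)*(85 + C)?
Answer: -211665301/605 ≈ -3.4986e+5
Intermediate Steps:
A(f, C) = (85 + C)*(309 + C)
Y(g) = 1/g (Y(g) = 1/(g + 0) = 1/g)
Y(-605) - A(-481, 405) = 1/(-605) - (26265 + 405² + 394*405) = -1/605 - (26265 + 164025 + 159570) = -1/605 - 1*349860 = -1/605 - 349860 = -211665301/605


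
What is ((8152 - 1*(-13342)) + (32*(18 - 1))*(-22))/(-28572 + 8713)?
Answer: -9526/19859 ≈ -0.47968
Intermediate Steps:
((8152 - 1*(-13342)) + (32*(18 - 1))*(-22))/(-28572 + 8713) = ((8152 + 13342) + (32*17)*(-22))/(-19859) = (21494 + 544*(-22))*(-1/19859) = (21494 - 11968)*(-1/19859) = 9526*(-1/19859) = -9526/19859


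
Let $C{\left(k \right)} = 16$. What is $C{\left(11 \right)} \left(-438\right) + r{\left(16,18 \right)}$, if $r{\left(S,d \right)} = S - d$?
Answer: $-7010$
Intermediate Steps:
$C{\left(11 \right)} \left(-438\right) + r{\left(16,18 \right)} = 16 \left(-438\right) + \left(16 - 18\right) = -7008 + \left(16 - 18\right) = -7008 - 2 = -7010$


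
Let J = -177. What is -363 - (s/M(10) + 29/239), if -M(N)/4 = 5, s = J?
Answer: -1778023/4780 ≈ -371.97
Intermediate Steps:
s = -177
M(N) = -20 (M(N) = -4*5 = -20)
-363 - (s/M(10) + 29/239) = -363 - (-177/(-20) + 29/239) = -363 - (-177*(-1/20) + 29*(1/239)) = -363 - (177/20 + 29/239) = -363 - 1*42883/4780 = -363 - 42883/4780 = -1778023/4780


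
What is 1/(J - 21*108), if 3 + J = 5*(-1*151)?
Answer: -1/3026 ≈ -0.00033047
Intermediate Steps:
J = -758 (J = -3 + 5*(-1*151) = -3 + 5*(-151) = -3 - 755 = -758)
1/(J - 21*108) = 1/(-758 - 21*108) = 1/(-758 - 2268) = 1/(-3026) = -1/3026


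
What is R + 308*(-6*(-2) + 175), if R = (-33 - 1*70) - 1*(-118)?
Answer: 57611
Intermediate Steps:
R = 15 (R = (-33 - 70) + 118 = -103 + 118 = 15)
R + 308*(-6*(-2) + 175) = 15 + 308*(-6*(-2) + 175) = 15 + 308*(12 + 175) = 15 + 308*187 = 15 + 57596 = 57611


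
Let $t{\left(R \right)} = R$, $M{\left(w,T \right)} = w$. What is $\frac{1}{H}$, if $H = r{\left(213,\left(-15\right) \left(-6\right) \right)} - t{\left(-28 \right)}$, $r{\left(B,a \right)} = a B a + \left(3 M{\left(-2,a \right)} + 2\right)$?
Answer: $\frac{1}{1725324} \approx 5.796 \cdot 10^{-7}$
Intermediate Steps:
$r{\left(B,a \right)} = -4 + B a^{2}$ ($r{\left(B,a \right)} = a B a + \left(3 \left(-2\right) + 2\right) = B a a + \left(-6 + 2\right) = B a^{2} - 4 = -4 + B a^{2}$)
$H = 1725324$ ($H = \left(-4 + 213 \left(\left(-15\right) \left(-6\right)\right)^{2}\right) - -28 = \left(-4 + 213 \cdot 90^{2}\right) + 28 = \left(-4 + 213 \cdot 8100\right) + 28 = \left(-4 + 1725300\right) + 28 = 1725296 + 28 = 1725324$)
$\frac{1}{H} = \frac{1}{1725324}$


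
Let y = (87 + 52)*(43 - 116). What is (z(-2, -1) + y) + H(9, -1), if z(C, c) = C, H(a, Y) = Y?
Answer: -10150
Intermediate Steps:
y = -10147 (y = 139*(-73) = -10147)
(z(-2, -1) + y) + H(9, -1) = (-2 - 10147) - 1 = -10149 - 1 = -10150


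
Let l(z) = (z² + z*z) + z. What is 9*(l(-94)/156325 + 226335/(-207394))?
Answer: -285626224287/32420867050 ≈ -8.8100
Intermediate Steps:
l(z) = z + 2*z² (l(z) = (z² + z²) + z = 2*z² + z = z + 2*z²)
9*(l(-94)/156325 + 226335/(-207394)) = 9*(-94*(1 + 2*(-94))/156325 + 226335/(-207394)) = 9*(-94*(1 - 188)*(1/156325) + 226335*(-1/207394)) = 9*(-94*(-187)*(1/156325) - 226335/207394) = 9*(17578*(1/156325) - 226335/207394) = 9*(17578/156325 - 226335/207394) = 9*(-31736247143/32420867050) = -285626224287/32420867050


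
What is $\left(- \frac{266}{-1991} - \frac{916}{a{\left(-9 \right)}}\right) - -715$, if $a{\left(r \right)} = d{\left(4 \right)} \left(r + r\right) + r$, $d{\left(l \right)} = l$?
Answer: $\frac{117154067}{161271} \approx 726.44$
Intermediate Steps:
$a{\left(r \right)} = 9 r$ ($a{\left(r \right)} = 4 \left(r + r\right) + r = 4 \cdot 2 r + r = 8 r + r = 9 r$)
$\left(- \frac{266}{-1991} - \frac{916}{a{\left(-9 \right)}}\right) - -715 = \left(- \frac{266}{-1991} - \frac{916}{9 \left(-9\right)}\right) - -715 = \left(\left(-266\right) \left(- \frac{1}{1991}\right) - \frac{916}{-81}\right) + 715 = \left(\frac{266}{1991} - - \frac{916}{81}\right) + 715 = \left(\frac{266}{1991} + \frac{916}{81}\right) + 715 = \frac{1845302}{161271} + 715 = \frac{117154067}{161271}$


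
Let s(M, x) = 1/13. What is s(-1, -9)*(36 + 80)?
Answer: 116/13 ≈ 8.9231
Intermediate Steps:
s(M, x) = 1/13
s(-1, -9)*(36 + 80) = (36 + 80)/13 = (1/13)*116 = 116/13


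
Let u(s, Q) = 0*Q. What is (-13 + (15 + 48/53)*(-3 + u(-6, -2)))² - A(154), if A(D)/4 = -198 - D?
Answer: 14310596/2809 ≈ 5094.6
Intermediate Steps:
u(s, Q) = 0
A(D) = -792 - 4*D (A(D) = 4*(-198 - D) = -792 - 4*D)
(-13 + (15 + 48/53)*(-3 + u(-6, -2)))² - A(154) = (-13 + (15 + 48/53)*(-3 + 0))² - (-792 - 4*154) = (-13 + (15 + 48*(1/53))*(-3))² - (-792 - 616) = (-13 + (15 + 48/53)*(-3))² - 1*(-1408) = (-13 + (843/53)*(-3))² + 1408 = (-13 - 2529/53)² + 1408 = (-3218/53)² + 1408 = 10355524/2809 + 1408 = 14310596/2809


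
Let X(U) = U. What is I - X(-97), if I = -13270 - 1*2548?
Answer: -15721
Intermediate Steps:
I = -15818 (I = -13270 - 2548 = -15818)
I - X(-97) = -15818 - 1*(-97) = -15818 + 97 = -15721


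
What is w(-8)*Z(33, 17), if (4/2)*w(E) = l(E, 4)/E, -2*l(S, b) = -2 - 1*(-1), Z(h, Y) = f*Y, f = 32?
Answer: -17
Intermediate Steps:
Z(h, Y) = 32*Y
l(S, b) = ½ (l(S, b) = -(-2 - 1*(-1))/2 = -(-2 + 1)/2 = -½*(-1) = ½)
w(E) = 1/(4*E) (w(E) = (1/(2*E))/2 = 1/(4*E))
w(-8)*Z(33, 17) = ((¼)/(-8))*(32*17) = ((¼)*(-⅛))*544 = -1/32*544 = -17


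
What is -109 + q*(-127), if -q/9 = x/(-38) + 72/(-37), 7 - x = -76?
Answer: -6790655/1406 ≈ -4829.8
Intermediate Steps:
x = 83 (x = 7 - 1*(-76) = 7 + 76 = 83)
q = 52263/1406 (q = -9*(83/(-38) + 72/(-37)) = -9*(83*(-1/38) + 72*(-1/37)) = -9*(-83/38 - 72/37) = -9*(-5807/1406) = 52263/1406 ≈ 37.171)
-109 + q*(-127) = -109 + (52263/1406)*(-127) = -109 - 6637401/1406 = -6790655/1406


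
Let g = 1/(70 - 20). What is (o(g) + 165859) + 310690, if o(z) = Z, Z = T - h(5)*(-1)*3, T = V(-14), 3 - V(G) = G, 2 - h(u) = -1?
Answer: 476575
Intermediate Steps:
h(u) = 3 (h(u) = 2 - 1*(-1) = 2 + 1 = 3)
V(G) = 3 - G
T = 17 (T = 3 - 1*(-14) = 3 + 14 = 17)
g = 1/50 ≈ 0.020000
Z = 26 (Z = 17 - 3*(-1)*3 = 17 - (-3)*3 = 17 - 1*(-9) = 17 + 9 = 26)
o(z) = 26
(o(g) + 165859) + 310690 = (26 + 165859) + 310690 = 165885 + 310690 = 476575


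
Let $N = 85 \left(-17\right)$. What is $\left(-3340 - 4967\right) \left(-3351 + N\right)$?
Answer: $39840372$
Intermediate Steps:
$N = -1445$
$\left(-3340 - 4967\right) \left(-3351 + N\right) = \left(-3340 - 4967\right) \left(-3351 - 1445\right) = \left(-8307\right) \left(-4796\right) = 39840372$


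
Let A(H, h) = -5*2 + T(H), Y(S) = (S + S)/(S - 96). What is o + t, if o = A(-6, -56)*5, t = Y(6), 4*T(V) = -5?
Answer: -3383/60 ≈ -56.383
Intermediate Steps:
T(V) = -5/4 (T(V) = (¼)*(-5) = -5/4)
Y(S) = 2*S/(-96 + S) (Y(S) = (2*S)/(-96 + S) = 2*S/(-96 + S))
t = -2/15 (t = 2*6/(-96 + 6) = 2*6/(-90) = 2*6*(-1/90) = -2/15 ≈ -0.13333)
A(H, h) = -45/4 (A(H, h) = -5*2 - 5/4 = -10 - 5/4 = -45/4)
o = -225/4 (o = -45/4*5 = -225/4 ≈ -56.250)
o + t = -225/4 - 2/15 = -3383/60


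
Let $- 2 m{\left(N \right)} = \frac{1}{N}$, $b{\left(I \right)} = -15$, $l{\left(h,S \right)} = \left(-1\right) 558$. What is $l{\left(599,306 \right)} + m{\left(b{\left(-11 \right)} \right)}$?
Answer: $- \frac{16739}{30} \approx -557.97$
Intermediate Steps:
$l{\left(h,S \right)} = -558$
$m{\left(N \right)} = - \frac{1}{2 N}$
$l{\left(599,306 \right)} + m{\left(b{\left(-11 \right)} \right)} = -558 - \frac{1}{2 \left(-15\right)} = -558 - - \frac{1}{30} = -558 + \frac{1}{30} = - \frac{16739}{30}$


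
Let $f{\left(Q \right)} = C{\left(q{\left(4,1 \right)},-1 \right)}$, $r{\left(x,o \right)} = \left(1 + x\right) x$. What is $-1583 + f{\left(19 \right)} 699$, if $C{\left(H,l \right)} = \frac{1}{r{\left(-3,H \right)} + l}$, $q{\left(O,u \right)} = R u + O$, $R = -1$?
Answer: $- \frac{7216}{5} \approx -1443.2$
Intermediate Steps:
$r{\left(x,o \right)} = x \left(1 + x\right)$
$q{\left(O,u \right)} = O - u$ ($q{\left(O,u \right)} = - u + O = O - u$)
$C{\left(H,l \right)} = \frac{1}{6 + l}$ ($C{\left(H,l \right)} = \frac{1}{- 3 \left(1 - 3\right) + l} = \frac{1}{\left(-3\right) \left(-2\right) + l} = \frac{1}{6 + l}$)
$f{\left(Q \right)} = \frac{1}{5}$ ($f{\left(Q \right)} = \frac{1}{6 - 1} = \frac{1}{5}$)
$-1583 + f{\left(19 \right)} 699 = -1583 + \frac{1}{5} \cdot 699 = -1583 + \frac{699}{5} = - \frac{7216}{5}$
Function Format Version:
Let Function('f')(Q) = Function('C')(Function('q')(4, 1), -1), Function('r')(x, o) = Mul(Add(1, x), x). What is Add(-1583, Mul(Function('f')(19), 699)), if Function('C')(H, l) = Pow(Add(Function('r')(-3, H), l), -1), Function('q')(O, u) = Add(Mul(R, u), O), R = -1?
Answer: Rational(-7216, 5) ≈ -1443.2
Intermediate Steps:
Function('r')(x, o) = Mul(x, Add(1, x))
Function('q')(O, u) = Add(O, Mul(-1, u)) (Function('q')(O, u) = Add(Mul(-1, u), O) = Add(O, Mul(-1, u)))
Function('C')(H, l) = Pow(Add(6, l), -1) (Function('C')(H, l) = Pow(Add(Mul(-3, Add(1, -3)), l), -1) = Pow(Add(Mul(-3, -2), l), -1) = Pow(Add(6, l), -1))
Function('f')(Q) = Rational(1, 5) (Function('f')(Q) = Pow(Add(6, -1), -1) = Pow(5, -1) = Rational(1, 5))
Add(-1583, Mul(Function('f')(19), 699)) = Add(-1583, Mul(Rational(1, 5), 699)) = Add(-1583, Rational(699, 5)) = Rational(-7216, 5)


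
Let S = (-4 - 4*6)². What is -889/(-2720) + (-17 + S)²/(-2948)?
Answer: -399381327/2004640 ≈ -199.23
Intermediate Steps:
S = 784 (S = (-4 - 24)² = (-28)² = 784)
-889/(-2720) + (-17 + S)²/(-2948) = -889/(-2720) + (-17 + 784)²/(-2948) = -889*(-1/2720) + 767²*(-1/2948) = 889/2720 + 588289*(-1/2948) = 889/2720 - 588289/2948 = -399381327/2004640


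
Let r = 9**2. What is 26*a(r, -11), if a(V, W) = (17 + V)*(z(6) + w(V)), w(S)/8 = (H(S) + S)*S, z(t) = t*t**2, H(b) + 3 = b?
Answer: 263075904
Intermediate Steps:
H(b) = -3 + b
r = 81
z(t) = t**3
w(S) = 8*S*(-3 + 2*S) (w(S) = 8*(((-3 + S) + S)*S) = 8*((-3 + 2*S)*S) = 8*(S*(-3 + 2*S)) = 8*S*(-3 + 2*S))
a(V, W) = (17 + V)*(216 + 8*V*(-3 + 2*V)) (a(V, W) = (17 + V)*(6**3 + 8*V*(-3 + 2*V)) = (17 + V)*(216 + 8*V*(-3 + 2*V)))
26*a(r, -11) = 26*(3672 - 192*81 + 16*81**3 + 248*81**2) = 26*(3672 - 15552 + 16*531441 + 248*6561) = 26*(3672 - 15552 + 8503056 + 1627128) = 26*10118304 = 263075904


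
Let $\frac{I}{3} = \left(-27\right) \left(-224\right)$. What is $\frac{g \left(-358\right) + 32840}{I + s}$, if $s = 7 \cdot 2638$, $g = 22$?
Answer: $\frac{12482}{18305} \approx 0.68189$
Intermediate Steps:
$s = 18466$
$I = 18144$ ($I = 3 \left(\left(-27\right) \left(-224\right)\right) = 3 \cdot 6048 = 18144$)
$\frac{g \left(-358\right) + 32840}{I + s} = \frac{22 \left(-358\right) + 32840}{18144 + 18466} = \frac{-7876 + 32840}{36610} = 24964 \cdot \frac{1}{36610} = \frac{12482}{18305}$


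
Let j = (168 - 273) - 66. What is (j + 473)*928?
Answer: 280256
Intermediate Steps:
j = -171 (j = -105 - 66 = -171)
(j + 473)*928 = (-171 + 473)*928 = 302*928 = 280256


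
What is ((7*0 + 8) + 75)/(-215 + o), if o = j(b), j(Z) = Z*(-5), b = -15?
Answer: -83/140 ≈ -0.59286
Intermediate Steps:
j(Z) = -5*Z
o = 75 (o = -5*(-15) = 75)
((7*0 + 8) + 75)/(-215 + o) = ((7*0 + 8) + 75)/(-215 + 75) = ((0 + 8) + 75)/(-140) = -(8 + 75)/140 = -1/140*83 = -83/140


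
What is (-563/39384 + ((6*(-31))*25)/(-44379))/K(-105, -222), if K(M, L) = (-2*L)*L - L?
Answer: -17572247/19099039458384 ≈ -9.2006e-7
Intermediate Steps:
K(M, L) = -L - 2*L² (K(M, L) = -2*L² - L = -L - 2*L²)
(-563/39384 + ((6*(-31))*25)/(-44379))/K(-105, -222) = (-563/39384 + ((6*(-31))*25)/(-44379))/((-1*(-222)*(1 + 2*(-222)))) = (-563*1/39384 - 186*25*(-1/44379))/((-1*(-222)*(1 - 444))) = (-563/39384 - 4650*(-1/44379))/((-1*(-222)*(-443))) = (-563/39384 + 1550/14793)/(-98346) = (17572247/194202504)*(-1/98346) = -17572247/19099039458384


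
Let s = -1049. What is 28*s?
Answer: -29372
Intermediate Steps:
28*s = 28*(-1049) = -29372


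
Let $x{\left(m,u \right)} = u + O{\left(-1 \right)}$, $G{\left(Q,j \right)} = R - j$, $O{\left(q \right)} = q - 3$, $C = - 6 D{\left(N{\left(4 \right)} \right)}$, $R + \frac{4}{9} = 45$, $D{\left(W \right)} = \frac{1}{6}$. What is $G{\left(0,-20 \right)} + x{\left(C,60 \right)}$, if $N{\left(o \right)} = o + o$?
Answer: $\frac{1085}{9} \approx 120.56$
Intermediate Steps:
$N{\left(o \right)} = 2 o$
$D{\left(W \right)} = \frac{1}{6}$
$R = \frac{401}{9}$ ($R = - \frac{4}{9} + 45 = \frac{401}{9} \approx 44.556$)
$C = -1$ ($C = \left(-6\right) \frac{1}{6} = -1$)
$O{\left(q \right)} = -3 + q$
$G{\left(Q,j \right)} = \frac{401}{9} - j$
$x{\left(m,u \right)} = -4 + u$ ($x{\left(m,u \right)} = u - 4 = -4 + u$)
$G{\left(0,-20 \right)} + x{\left(C,60 \right)} = \left(\frac{401}{9} - -20\right) + \left(-4 + 60\right) = \left(\frac{401}{9} + 20\right) + 56 = \frac{581}{9} + 56 = \frac{1085}{9}$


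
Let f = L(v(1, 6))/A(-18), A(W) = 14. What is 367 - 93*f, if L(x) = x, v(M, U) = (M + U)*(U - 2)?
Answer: 181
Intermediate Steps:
v(M, U) = (-2 + U)*(M + U) (v(M, U) = (M + U)*(-2 + U) = (-2 + U)*(M + U))
f = 2 (f = (6² - 2*1 - 2*6 + 1*6)/14 = (36 - 2 - 12 + 6)*(1/14) = 28*(1/14) = 2)
367 - 93*f = 367 - 93*2 = 367 - 186 = 181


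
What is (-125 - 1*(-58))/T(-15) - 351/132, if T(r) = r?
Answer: 1193/660 ≈ 1.8076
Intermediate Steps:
(-125 - 1*(-58))/T(-15) - 351/132 = (-125 - 1*(-58))/(-15) - 351/132 = (-125 + 58)*(-1/15) - 351*1/132 = -67*(-1/15) - 117/44 = 67/15 - 117/44 = 1193/660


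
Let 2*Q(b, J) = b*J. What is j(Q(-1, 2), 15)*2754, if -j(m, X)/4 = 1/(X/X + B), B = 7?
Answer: -1377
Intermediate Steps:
Q(b, J) = J*b/2 (Q(b, J) = (b*J)/2 = (J*b)/2 = J*b/2)
j(m, X) = -1/2 (j(m, X) = -4/(X/X + 7) = -4/(1 + 7) = -4/8 = -4*1/8 = -1/2)
j(Q(-1, 2), 15)*2754 = -1/2*2754 = -1377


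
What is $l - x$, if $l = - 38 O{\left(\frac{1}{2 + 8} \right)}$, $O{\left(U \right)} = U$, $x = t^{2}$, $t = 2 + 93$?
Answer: $- \frac{45144}{5} \approx -9028.8$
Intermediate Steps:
$t = 95$
$x = 9025$ ($x = 95^{2} = 9025$)
$l = - \frac{19}{5}$ ($l = - \frac{38}{2 + 8} = - \frac{38}{10} = \left(-38\right) \frac{1}{10} = - \frac{19}{5} \approx -3.8$)
$l - x = - \frac{19}{5} - 9025 = - \frac{45144}{5}$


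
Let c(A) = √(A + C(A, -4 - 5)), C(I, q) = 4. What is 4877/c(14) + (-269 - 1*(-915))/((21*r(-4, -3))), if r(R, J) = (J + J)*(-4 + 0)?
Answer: 323/252 + 4877*√2/6 ≈ 1150.8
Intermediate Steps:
r(R, J) = -8*J (r(R, J) = (2*J)*(-4) = -8*J)
c(A) = √(4 + A) (c(A) = √(A + 4) = √(4 + A))
4877/c(14) + (-269 - 1*(-915))/((21*r(-4, -3))) = 4877/(√(4 + 14)) + (-269 - 1*(-915))/((21*(-8*(-3)))) = 4877/(√18) + (-269 + 915)/((21*24)) = 4877/((3*√2)) + 646/504 = 4877*(√2/6) + 646*(1/504) = 4877*√2/6 + 323/252 = 323/252 + 4877*√2/6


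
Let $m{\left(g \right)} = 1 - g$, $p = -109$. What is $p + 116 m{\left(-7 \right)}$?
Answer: $819$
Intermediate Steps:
$p + 116 m{\left(-7 \right)} = -109 + 116 \left(1 - -7\right) = -109 + 116 \left(1 + 7\right) = -109 + 116 \cdot 8 = -109 + 928 = 819$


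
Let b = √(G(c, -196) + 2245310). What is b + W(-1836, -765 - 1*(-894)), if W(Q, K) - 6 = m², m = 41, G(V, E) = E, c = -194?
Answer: 1687 + √2245114 ≈ 3185.4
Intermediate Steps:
W(Q, K) = 1687 (W(Q, K) = 6 + 41² = 6 + 1681 = 1687)
b = √2245114 (b = √(-196 + 2245310) = √2245114 ≈ 1498.4)
b + W(-1836, -765 - 1*(-894)) = √2245114 + 1687 = 1687 + √2245114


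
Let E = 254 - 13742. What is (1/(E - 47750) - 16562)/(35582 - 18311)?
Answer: -1014223757/1057641498 ≈ -0.95895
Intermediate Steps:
E = -13488
(1/(E - 47750) - 16562)/(35582 - 18311) = (1/(-13488 - 47750) - 16562)/(35582 - 18311) = (1/(-61238) - 16562)/17271 = (-1/61238 - 16562)*(1/17271) = -1014223757/61238*1/17271 = -1014223757/1057641498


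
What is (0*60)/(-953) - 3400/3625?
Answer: -136/145 ≈ -0.93793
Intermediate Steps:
(0*60)/(-953) - 3400/3625 = 0*(-1/953) - 3400*1/3625 = 0 - 136/145 = -136/145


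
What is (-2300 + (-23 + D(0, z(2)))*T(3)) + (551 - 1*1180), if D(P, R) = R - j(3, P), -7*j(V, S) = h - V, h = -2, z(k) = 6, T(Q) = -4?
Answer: -20007/7 ≈ -2858.1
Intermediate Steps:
j(V, S) = 2/7 + V/7 (j(V, S) = -(-2 - V)/7 = 2/7 + V/7)
D(P, R) = -5/7 + R (D(P, R) = R - (2/7 + (⅐)*3) = R - (2/7 + 3/7) = R - 1*5/7 = R - 5/7 = -5/7 + R)
(-2300 + (-23 + D(0, z(2)))*T(3)) + (551 - 1*1180) = (-2300 + (-23 + (-5/7 + 6))*(-4)) + (551 - 1*1180) = (-2300 + (-23 + 37/7)*(-4)) + (551 - 1180) = (-2300 - 124/7*(-4)) - 629 = (-2300 + 496/7) - 629 = -15604/7 - 629 = -20007/7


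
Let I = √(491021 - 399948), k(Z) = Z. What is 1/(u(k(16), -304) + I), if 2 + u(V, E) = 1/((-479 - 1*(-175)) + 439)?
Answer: 36315/1659733064 + 18225*√91073/1659733064 ≈ 0.0033357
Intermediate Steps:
u(V, E) = -269/135 (u(V, E) = -2 + 1/((-479 - 1*(-175)) + 439) = -2 + 1/((-479 + 175) + 439) = -2 + 1/(-304 + 439) = -2 + 1/135 = -269/135)
I = √91073 ≈ 301.78
1/(u(k(16), -304) + I) = 1/(-269/135 + √91073)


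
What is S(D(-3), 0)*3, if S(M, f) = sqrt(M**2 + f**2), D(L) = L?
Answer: 9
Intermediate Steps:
S(D(-3), 0)*3 = sqrt((-3)**2 + 0**2)*3 = sqrt(9 + 0)*3 = sqrt(9)*3 = 3*3 = 9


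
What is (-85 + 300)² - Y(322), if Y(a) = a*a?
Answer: -57459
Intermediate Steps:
Y(a) = a²
(-85 + 300)² - Y(322) = (-85 + 300)² - 1*322² = 215² - 1*103684 = 46225 - 103684 = -57459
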